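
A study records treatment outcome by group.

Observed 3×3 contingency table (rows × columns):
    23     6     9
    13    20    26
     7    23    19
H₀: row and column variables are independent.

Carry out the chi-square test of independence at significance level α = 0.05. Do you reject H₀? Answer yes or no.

Row totals [38, 59, 49], col totals [43, 49, 54], n=146
χ² = (23−11.19)²/11.19 + (6−12.75)²/12.75 + (9−14.05)²/14.05 + (13−17.38)²/17.38 + (20−19.80)²/19.80 + (26−21.82)²/21.82 + (7−14.43)²/14.43 + (23−16.45)²/16.45 + (19−18.12)²/18.12 = 26.2390
df = 4
p-value (upper-tail) = 0.00003
At α=0.05: p < α → reject H₀

reject H₀: yes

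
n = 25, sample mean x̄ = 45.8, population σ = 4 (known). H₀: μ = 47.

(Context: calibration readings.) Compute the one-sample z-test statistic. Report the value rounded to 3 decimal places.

SE = σ/√n = 4/√25 = 0.8000
z = (x̄−μ₀)/SE = (45.8−47)/0.8000 = -1.5000

test statistic = -1.500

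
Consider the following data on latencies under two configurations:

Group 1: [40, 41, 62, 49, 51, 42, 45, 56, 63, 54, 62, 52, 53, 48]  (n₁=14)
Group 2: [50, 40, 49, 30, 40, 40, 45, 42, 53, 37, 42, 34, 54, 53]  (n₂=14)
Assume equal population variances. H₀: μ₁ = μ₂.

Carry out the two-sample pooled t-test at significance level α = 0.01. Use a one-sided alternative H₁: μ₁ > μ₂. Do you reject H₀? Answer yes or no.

x̄₁=51.286, s₁=7.720, n₁=14
x̄₂=43.500, s₂=7.450, n₂=14
s_p² = [13·7.720² + 13·7.450²]/26 = 57.5522
SE = √(s_p²·(1/14+1/14)) = 2.8674
t = (51.286−43.500)/2.8674 = 2.7153
df = 26
p-value (one-sided, H₁ greater) = 0.00580
At α=0.01: p < α → reject H₀

reject H₀: yes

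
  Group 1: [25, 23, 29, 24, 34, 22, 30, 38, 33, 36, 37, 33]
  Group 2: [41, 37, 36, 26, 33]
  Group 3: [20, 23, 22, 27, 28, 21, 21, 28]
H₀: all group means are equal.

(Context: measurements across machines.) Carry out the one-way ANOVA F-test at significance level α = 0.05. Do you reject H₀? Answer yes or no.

Group means [30.33, 34.60, 23.75], grand mean 29.080
SSB = Σnᵢ(x̄ᵢ−x̄)² = 398.473; SSW = ΣΣ(x−x̄ᵢ)² = 561.367
MSB = 398.473/2 = 199.2367; MSW = 561.367/22 = 25.5167
F = MSB/MSW = 7.8081
df = (2, 22)
p-value (upper-tail) = 0.00274
At α=0.05: p < α → reject H₀

reject H₀: yes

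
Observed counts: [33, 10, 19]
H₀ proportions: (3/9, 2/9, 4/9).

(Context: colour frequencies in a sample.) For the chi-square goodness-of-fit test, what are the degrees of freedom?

degrees of freedom = 2

df = k − 1 = 3 − 1 = 2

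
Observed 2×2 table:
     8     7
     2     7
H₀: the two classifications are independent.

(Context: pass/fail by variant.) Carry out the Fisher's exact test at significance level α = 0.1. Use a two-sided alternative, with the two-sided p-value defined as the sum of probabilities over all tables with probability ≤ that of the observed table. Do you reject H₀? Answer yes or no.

Margins: r₁=15, r₂=9, c₁=10, c₂=14, n=24
p_obs = C(15,8)·C(9,2)/C(24,10); sum pmf over tables with pmf ≤ p_obs
p-value (two-sided) = 0.20992
At α=0.1: p ≥ α → fail to reject H₀

reject H₀: no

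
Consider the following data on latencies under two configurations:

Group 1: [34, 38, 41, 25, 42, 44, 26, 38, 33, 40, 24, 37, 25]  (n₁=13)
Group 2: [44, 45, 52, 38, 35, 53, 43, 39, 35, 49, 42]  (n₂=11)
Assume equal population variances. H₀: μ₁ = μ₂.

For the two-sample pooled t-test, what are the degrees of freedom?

df = n₁ + n₂ − 2 = 13 + 11 − 2 = 22

degrees of freedom = 22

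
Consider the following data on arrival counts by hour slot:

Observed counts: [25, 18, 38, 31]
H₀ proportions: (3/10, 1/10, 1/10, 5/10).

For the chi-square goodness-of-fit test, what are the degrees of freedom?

degrees of freedom = 3

df = k − 1 = 4 − 1 = 3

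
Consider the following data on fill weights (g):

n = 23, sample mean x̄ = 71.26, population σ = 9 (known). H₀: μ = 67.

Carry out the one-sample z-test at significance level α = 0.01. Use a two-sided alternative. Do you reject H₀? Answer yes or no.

SE = σ/√n = 9/√23 = 1.8766
z = (x̄−μ₀)/SE = (71.26−67)/1.8766 = 2.2700
p-value (two-sided) = 0.02321
At α=0.01: p ≥ α → fail to reject H₀

reject H₀: no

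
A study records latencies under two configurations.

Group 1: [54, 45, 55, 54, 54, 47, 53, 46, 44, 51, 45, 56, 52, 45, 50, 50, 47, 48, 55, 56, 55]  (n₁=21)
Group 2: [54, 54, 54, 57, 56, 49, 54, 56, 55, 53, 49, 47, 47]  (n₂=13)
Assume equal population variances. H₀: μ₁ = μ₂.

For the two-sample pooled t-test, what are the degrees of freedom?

degrees of freedom = 32

df = n₁ + n₂ − 2 = 21 + 13 − 2 = 32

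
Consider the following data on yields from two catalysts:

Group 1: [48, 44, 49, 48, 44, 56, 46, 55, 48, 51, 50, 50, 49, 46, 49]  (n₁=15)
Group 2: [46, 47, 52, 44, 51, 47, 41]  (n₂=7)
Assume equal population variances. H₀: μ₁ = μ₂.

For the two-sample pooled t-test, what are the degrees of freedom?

df = n₁ + n₂ − 2 = 15 + 7 − 2 = 20

degrees of freedom = 20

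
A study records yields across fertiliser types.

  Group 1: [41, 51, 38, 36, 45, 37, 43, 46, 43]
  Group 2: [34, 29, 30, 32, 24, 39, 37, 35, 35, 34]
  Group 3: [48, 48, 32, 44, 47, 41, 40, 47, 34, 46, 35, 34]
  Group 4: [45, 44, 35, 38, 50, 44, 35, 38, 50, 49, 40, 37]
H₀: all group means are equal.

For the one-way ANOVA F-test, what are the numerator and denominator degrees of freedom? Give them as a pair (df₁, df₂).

degrees of freedom = [3, 39]

k = 4 groups, N = 43 total
df = (k−1, N−k) = (4−1, 43−4) = (3, 39)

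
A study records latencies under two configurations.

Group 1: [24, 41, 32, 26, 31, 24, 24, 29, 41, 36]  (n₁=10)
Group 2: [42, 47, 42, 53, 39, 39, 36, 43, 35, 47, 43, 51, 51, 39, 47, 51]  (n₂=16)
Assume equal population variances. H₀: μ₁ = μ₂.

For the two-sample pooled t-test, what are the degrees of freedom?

df = n₁ + n₂ − 2 = 10 + 16 − 2 = 24

degrees of freedom = 24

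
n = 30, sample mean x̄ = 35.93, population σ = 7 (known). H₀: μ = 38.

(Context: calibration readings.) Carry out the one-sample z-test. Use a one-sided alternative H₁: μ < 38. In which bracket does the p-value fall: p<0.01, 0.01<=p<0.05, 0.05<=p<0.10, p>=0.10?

SE = σ/√n = 7/√30 = 1.2780
z = (x̄−μ₀)/SE = (35.93−38)/1.2780 = -1.6197
p-value (one-sided, H₁ less) = 0.05265
→ bracket: 0.05<=p<0.10

p-value bracket: 0.05<=p<0.10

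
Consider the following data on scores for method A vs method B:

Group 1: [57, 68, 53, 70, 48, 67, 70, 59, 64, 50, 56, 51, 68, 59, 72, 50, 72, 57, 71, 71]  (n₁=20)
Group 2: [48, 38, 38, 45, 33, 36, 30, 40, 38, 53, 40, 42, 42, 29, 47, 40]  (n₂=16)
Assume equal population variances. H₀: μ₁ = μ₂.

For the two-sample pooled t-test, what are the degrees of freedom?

degrees of freedom = 34

df = n₁ + n₂ − 2 = 20 + 16 − 2 = 34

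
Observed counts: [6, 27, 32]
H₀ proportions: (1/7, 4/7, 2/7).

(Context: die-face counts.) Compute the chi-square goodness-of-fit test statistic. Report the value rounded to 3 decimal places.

n = 65; E_i = n·p_i = [9.29, 37.14, 18.57]
χ² = (6−9.29)²/9.29 + (27−37.14)²/37.14 + (32−18.57)²/18.57 = 13.6423
df = 2

test statistic = 13.642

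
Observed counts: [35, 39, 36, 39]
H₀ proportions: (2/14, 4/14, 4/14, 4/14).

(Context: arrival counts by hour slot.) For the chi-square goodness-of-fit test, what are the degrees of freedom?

df = k − 1 = 4 − 1 = 3

degrees of freedom = 3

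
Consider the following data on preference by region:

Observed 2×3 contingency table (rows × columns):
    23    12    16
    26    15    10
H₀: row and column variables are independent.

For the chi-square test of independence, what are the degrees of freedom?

df = (r−1)(c−1) = (2−1)·(3−1) = 2

degrees of freedom = 2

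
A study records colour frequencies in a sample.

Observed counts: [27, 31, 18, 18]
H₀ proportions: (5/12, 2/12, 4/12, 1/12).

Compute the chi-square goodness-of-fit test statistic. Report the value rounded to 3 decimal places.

test statistic = 37.655

n = 94; E_i = n·p_i = [39.17, 15.67, 31.33, 7.83]
χ² = (27−39.17)²/39.17 + (31−15.67)²/15.67 + (18−31.33)²/31.33 + (18−7.83)²/7.83 = 37.6553
df = 3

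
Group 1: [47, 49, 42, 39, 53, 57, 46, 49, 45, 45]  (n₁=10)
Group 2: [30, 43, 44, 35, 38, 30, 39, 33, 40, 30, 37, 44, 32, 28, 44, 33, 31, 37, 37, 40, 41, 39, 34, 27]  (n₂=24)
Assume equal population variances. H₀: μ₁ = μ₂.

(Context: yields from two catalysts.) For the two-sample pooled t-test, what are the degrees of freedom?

degrees of freedom = 32

df = n₁ + n₂ − 2 = 10 + 24 − 2 = 32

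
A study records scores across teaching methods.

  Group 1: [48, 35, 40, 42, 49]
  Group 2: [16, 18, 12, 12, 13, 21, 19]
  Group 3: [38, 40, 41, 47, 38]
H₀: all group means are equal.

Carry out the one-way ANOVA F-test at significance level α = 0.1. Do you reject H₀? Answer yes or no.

Group means [42.80, 15.86, 40.80], grand mean 31.118
SSB = Σnᵢ(x̄ᵢ−x̄)² = 2781.308; SSW = ΣΣ(x−x̄ᵢ)² = 268.457
MSB = 2781.308/2 = 1390.6538; MSW = 268.457/14 = 19.1755
F = MSB/MSW = 72.5224
df = (2, 14)
p-value (upper-tail) = 0.00000
At α=0.1: p < α → reject H₀

reject H₀: yes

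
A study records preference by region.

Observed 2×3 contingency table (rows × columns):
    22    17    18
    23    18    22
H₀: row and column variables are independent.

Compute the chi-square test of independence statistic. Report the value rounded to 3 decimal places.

Row totals [57, 63], col totals [45, 35, 40], n=120
χ² = (22−21.38)²/21.38 + (17−16.62)²/16.62 + (18−19.00)²/19.00 + (23−23.62)²/23.62 + (18−18.38)²/18.38 + (22−21.00)²/21.00 = 0.1512
df = 2

test statistic = 0.151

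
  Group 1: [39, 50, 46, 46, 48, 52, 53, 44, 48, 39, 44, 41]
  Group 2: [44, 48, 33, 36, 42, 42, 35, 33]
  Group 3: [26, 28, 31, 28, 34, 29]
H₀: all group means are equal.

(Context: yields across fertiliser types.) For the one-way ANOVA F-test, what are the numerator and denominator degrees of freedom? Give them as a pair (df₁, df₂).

degrees of freedom = [2, 23]

k = 3 groups, N = 26 total
df = (k−1, N−k) = (3−1, 26−3) = (2, 23)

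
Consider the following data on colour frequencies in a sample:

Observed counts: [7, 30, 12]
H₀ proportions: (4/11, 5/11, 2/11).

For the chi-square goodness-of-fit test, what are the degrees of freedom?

df = k − 1 = 3 − 1 = 2

degrees of freedom = 2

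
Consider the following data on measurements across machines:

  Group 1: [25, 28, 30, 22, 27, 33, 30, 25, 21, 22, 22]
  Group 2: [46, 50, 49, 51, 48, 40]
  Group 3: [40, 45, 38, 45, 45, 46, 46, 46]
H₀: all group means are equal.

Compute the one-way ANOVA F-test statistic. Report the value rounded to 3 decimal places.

Group means [25.91, 47.33, 43.88], grand mean 36.800
SSB = Σnᵢ(x̄ᵢ−x̄)² = 2370.883; SSW = ΣΣ(x−x̄ᵢ)² = 307.117
MSB = 2370.883/2 = 1185.4413; MSW = 307.117/22 = 13.9599
F = MSB/MSW = 84.9177
df = (2, 22)

test statistic = 84.918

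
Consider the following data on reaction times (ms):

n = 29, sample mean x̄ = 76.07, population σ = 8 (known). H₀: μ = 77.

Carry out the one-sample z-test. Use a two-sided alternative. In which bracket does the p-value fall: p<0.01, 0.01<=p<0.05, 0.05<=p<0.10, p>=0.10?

p-value bracket: p>=0.10

SE = σ/√n = 8/√29 = 1.4856
z = (x̄−μ₀)/SE = (76.07−77)/1.4856 = -0.6260
p-value (two-sided) = 0.53130
→ bracket: p>=0.10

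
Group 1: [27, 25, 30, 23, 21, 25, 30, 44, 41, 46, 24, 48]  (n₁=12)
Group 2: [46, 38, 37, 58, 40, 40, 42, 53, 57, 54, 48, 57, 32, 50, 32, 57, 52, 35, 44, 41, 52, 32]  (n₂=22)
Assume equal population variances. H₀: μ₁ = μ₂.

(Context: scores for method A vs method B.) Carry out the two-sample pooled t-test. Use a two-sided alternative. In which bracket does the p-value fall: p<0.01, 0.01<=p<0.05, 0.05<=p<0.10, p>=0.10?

x̄₁=32.000, s₁=9.881, n₁=12
x̄₂=45.318, s₂=8.925, n₂=22
s_p² = [11·9.881² + 21·8.925²]/32 = 85.8366
SE = √(s_p²·(1/12+1/22)) = 3.3249
t = (32.000−45.318)/3.3249 = -4.0056
df = 32
p-value (two-sided) = 0.00034
→ bracket: p<0.01

p-value bracket: p<0.01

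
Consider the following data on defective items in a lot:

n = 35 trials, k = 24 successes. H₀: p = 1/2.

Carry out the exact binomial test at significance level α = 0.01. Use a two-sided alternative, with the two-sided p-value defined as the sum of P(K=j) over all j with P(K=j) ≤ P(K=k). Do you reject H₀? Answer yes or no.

Exact binomial: n=35, k=24, p₀=1/2=0.5000
P(X=j) = C(n,j)·p₀^j·(1−p₀)^(n−j); p = Σ P(X=j) over j with P(X=j) ≤ P(X=24)
p-value (two-sided) = 0.04096
At α=0.01: p ≥ α → fail to reject H₀

reject H₀: no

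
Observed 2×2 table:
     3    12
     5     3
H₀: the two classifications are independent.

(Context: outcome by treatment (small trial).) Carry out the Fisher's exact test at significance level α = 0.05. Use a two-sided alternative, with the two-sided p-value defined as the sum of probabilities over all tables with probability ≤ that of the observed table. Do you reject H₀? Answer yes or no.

reject H₀: no

Margins: r₁=15, r₂=8, c₁=8, c₂=15, n=23
p_obs = C(15,3)·C(8,5)/C(23,8); sum pmf over tables with pmf ≤ p_obs
p-value (two-sided) = 0.07133
At α=0.05: p ≥ α → fail to reject H₀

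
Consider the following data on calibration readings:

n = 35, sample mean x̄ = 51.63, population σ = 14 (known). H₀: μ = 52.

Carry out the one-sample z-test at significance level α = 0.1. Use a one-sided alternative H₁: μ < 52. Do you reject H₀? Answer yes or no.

reject H₀: no

SE = σ/√n = 14/√35 = 2.3664
z = (x̄−μ₀)/SE = (51.63−52)/2.3664 = -0.1564
p-value (one-sided, H₁ less) = 0.43788
At α=0.1: p ≥ α → fail to reject H₀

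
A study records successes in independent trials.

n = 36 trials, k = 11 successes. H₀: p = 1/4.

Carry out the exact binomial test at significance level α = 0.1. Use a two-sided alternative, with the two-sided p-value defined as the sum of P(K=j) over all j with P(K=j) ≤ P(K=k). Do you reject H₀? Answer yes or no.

reject H₀: no

Exact binomial: n=36, k=11, p₀=1/4=0.2500
P(X=j) = C(n,j)·p₀^j·(1−p₀)^(n−j); p = Σ P(X=j) over j with P(X=j) ≤ P(X=11)
p-value (two-sided) = 0.44325
At α=0.1: p ≥ α → fail to reject H₀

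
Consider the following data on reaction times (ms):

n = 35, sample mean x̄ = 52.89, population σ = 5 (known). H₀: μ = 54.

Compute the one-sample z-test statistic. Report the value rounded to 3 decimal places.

SE = σ/√n = 5/√35 = 0.8452
z = (x̄−μ₀)/SE = (52.89−54)/0.8452 = -1.3134

test statistic = -1.313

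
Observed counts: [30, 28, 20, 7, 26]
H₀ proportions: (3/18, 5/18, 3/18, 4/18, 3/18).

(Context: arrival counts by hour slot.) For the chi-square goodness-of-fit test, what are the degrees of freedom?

df = k − 1 = 5 − 1 = 4

degrees of freedom = 4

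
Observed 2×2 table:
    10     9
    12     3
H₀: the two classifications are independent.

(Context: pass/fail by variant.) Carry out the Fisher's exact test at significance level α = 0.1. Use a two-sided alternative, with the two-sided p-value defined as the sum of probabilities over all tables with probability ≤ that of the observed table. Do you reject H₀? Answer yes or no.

Margins: r₁=19, r₂=15, c₁=22, c₂=12, n=34
p_obs = C(19,10)·C(15,12)/C(34,22); sum pmf over tables with pmf ≤ p_obs
p-value (two-sided) = 0.15181
At α=0.1: p ≥ α → fail to reject H₀

reject H₀: no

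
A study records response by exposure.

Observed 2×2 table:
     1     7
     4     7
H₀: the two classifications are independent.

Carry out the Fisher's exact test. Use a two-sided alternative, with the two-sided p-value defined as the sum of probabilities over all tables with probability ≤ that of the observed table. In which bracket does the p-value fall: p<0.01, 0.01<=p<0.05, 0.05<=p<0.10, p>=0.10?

Margins: r₁=8, r₂=11, c₁=5, c₂=14, n=19
p_obs = C(8,1)·C(11,4)/C(19,5); sum pmf over tables with pmf ≤ p_obs
p-value (two-sided) = 0.33781
→ bracket: p>=0.10

p-value bracket: p>=0.10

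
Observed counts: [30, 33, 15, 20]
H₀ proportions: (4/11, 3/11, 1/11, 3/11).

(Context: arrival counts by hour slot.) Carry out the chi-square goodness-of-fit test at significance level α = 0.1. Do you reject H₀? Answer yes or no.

n = 98; E_i = n·p_i = [35.64, 26.73, 8.91, 26.73]
χ² = (30−35.64)²/35.64 + (33−26.73)²/26.73 + (15−8.91)²/8.91 + (20−26.73)²/26.73 = 8.2211
df = 3
p-value (upper-tail) = 0.04166
At α=0.1: p < α → reject H₀

reject H₀: yes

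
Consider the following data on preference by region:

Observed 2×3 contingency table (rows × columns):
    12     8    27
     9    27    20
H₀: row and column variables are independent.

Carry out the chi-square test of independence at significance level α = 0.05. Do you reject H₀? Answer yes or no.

reject H₀: yes

Row totals [47, 56], col totals [21, 35, 47], n=103
χ² = (12−9.58)²/9.58 + (8−15.97)²/15.97 + (27−21.45)²/21.45 + (9−11.42)²/11.42 + (27−19.03)²/19.03 + (20−25.55)²/25.55 = 11.0836
df = 2
p-value (upper-tail) = 0.00392
At α=0.05: p < α → reject H₀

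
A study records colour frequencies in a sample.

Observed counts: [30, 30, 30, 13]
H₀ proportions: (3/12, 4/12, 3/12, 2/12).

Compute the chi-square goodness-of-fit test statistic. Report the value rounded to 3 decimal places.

test statistic = 2.961

n = 103; E_i = n·p_i = [25.75, 34.33, 25.75, 17.17]
χ² = (30−25.75)²/25.75 + (30−34.33)²/34.33 + (30−25.75)²/25.75 + (13−17.17)²/17.17 = 2.9612
df = 3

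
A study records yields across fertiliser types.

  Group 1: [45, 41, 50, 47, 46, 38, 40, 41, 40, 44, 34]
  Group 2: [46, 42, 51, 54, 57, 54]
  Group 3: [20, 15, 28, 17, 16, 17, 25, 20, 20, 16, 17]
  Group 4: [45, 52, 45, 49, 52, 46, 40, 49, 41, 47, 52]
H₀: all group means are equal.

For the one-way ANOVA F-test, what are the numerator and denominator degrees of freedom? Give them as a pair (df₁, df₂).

k = 4 groups, N = 39 total
df = (k−1, N−k) = (4−1, 39−4) = (3, 35)

degrees of freedom = [3, 35]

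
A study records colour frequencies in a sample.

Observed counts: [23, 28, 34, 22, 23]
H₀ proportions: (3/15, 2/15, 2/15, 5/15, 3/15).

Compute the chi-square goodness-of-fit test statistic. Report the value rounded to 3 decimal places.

test statistic = 33.785

n = 130; E_i = n·p_i = [26.00, 17.33, 17.33, 43.33, 26.00]
χ² = (23−26.00)²/26.00 + (28−17.33)²/17.33 + (34−17.33)²/17.33 + (22−43.33)²/43.33 + (23−26.00)²/26.00 = 33.7846
df = 4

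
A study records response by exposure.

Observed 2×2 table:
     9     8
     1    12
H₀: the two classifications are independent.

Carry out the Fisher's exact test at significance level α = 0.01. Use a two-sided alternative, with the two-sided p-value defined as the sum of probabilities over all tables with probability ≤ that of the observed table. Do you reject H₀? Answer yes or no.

Margins: r₁=17, r₂=13, c₁=10, c₂=20, n=30
p_obs = C(17,9)·C(13,1)/C(30,10); sum pmf over tables with pmf ≤ p_obs
p-value (two-sided) = 0.01741
At α=0.01: p ≥ α → fail to reject H₀

reject H₀: no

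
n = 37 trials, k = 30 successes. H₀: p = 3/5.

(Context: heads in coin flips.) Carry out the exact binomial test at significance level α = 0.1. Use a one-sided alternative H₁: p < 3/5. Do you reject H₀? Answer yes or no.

Exact binomial: n=37, k=30, p₀=3/5=0.6000
P(X≤30) from Σ C(n,i)·p₀^i·(1−p₀)^(n−i)
p-value (one-sided, H₁ less) = 0.99828
At α=0.1: p ≥ α → fail to reject H₀

reject H₀: no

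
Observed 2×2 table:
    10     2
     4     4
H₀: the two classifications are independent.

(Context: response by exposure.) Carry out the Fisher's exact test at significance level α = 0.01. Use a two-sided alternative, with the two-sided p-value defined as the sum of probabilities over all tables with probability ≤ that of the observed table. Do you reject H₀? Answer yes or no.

Margins: r₁=12, r₂=8, c₁=14, c₂=6, n=20
p_obs = C(12,10)·C(8,4)/C(20,14); sum pmf over tables with pmf ≤ p_obs
p-value (two-sided) = 0.16109
At α=0.01: p ≥ α → fail to reject H₀

reject H₀: no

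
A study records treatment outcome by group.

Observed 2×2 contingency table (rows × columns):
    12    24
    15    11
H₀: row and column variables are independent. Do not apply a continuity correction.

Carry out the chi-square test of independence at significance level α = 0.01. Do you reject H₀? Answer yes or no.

reject H₀: no

Row totals [36, 26], col totals [27, 35], n=62
χ² = (12−15.68)²/15.68 + (24−20.32)²/20.32 + (15−11.32)²/11.32 + (11−14.68)²/14.68 = 3.6438
df = 1
p-value (upper-tail) = 0.05628
At α=0.01: p ≥ α → fail to reject H₀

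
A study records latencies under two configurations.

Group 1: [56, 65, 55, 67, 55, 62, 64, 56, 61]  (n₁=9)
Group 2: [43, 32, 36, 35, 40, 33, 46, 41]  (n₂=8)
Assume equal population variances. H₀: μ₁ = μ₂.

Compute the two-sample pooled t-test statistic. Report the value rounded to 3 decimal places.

test statistic = 9.282

x̄₁=60.111, s₁=4.702, n₁=9
x̄₂=38.250, s₂=5.007, n₂=8
s_p² = [8·4.702² + 7·5.007²]/15 = 23.4926
SE = √(s_p²·(1/9+1/8)) = 2.3552
t = (60.111−38.250)/2.3552 = 9.2821
df = 15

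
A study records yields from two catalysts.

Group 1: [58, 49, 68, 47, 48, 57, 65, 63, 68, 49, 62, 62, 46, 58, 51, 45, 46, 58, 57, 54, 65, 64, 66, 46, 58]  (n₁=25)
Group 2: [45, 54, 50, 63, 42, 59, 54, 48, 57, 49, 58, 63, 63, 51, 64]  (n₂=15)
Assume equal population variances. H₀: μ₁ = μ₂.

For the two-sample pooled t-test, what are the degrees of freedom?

df = n₁ + n₂ − 2 = 25 + 15 − 2 = 38

degrees of freedom = 38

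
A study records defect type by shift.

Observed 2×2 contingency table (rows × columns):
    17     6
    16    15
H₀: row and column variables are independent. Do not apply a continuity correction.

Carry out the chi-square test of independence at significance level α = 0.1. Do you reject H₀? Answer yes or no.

reject H₀: yes

Row totals [23, 31], col totals [33, 21], n=54
χ² = (17−14.06)²/14.06 + (6−8.94)²/8.94 + (16−18.94)²/18.94 + (15−12.06)²/12.06 = 2.7629
df = 1
p-value (upper-tail) = 0.09647
At α=0.1: p < α → reject H₀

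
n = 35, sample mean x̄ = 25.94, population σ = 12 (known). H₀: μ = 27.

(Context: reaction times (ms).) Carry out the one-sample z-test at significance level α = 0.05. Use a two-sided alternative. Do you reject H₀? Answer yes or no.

SE = σ/√n = 12/√35 = 2.0284
z = (x̄−μ₀)/SE = (25.94−27)/2.0284 = -0.5226
p-value (two-sided) = 0.60126
At α=0.05: p ≥ α → fail to reject H₀

reject H₀: no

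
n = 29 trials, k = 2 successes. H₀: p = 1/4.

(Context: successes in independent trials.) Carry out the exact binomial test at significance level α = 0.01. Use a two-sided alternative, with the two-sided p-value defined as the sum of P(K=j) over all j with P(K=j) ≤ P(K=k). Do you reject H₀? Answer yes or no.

reject H₀: no

Exact binomial: n=29, k=2, p₀=1/4=0.2500
P(X=j) = C(n,j)·p₀^j·(1−p₀)^(n−j); p = Σ P(X=j) over j with P(X=j) ≤ P(X=2)
p-value (two-sided) = 0.02906
At α=0.01: p ≥ α → fail to reject H₀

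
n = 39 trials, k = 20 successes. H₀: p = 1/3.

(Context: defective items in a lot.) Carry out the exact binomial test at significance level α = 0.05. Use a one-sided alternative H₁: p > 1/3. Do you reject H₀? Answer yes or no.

reject H₀: yes

Exact binomial: n=39, k=20, p₀=1/3=0.3333
P(X≥20) from Σ C(n,i)·p₀^i·(1−p₀)^(n−i)
p-value (one-sided, H₁ greater) = 0.01550
At α=0.05: p < α → reject H₀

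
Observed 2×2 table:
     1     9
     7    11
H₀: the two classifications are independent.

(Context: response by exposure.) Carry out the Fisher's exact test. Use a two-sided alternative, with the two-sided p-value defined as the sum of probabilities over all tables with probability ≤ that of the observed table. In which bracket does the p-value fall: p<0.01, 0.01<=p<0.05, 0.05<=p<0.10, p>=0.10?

p-value bracket: p>=0.10

Margins: r₁=10, r₂=18, c₁=8, c₂=20, n=28
p_obs = C(10,1)·C(18,7)/C(28,8); sum pmf over tables with pmf ≤ p_obs
p-value (two-sided) = 0.19368
→ bracket: p>=0.10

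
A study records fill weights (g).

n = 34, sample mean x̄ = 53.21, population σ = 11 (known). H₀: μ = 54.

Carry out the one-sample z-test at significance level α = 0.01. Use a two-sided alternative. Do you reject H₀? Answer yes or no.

SE = σ/√n = 11/√34 = 1.8865
z = (x̄−μ₀)/SE = (53.21−54)/1.8865 = -0.4188
p-value (two-sided) = 0.67539
At α=0.01: p ≥ α → fail to reject H₀

reject H₀: no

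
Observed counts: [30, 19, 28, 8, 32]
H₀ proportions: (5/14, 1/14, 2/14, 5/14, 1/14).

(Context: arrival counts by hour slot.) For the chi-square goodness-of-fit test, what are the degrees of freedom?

df = k − 1 = 5 − 1 = 4

degrees of freedom = 4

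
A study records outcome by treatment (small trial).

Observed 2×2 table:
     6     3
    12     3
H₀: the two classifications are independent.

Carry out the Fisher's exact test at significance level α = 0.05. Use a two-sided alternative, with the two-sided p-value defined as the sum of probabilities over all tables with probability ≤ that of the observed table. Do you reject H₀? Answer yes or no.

reject H₀: no

Margins: r₁=9, r₂=15, c₁=18, c₂=6, n=24
p_obs = C(9,6)·C(15,12)/C(24,18); sum pmf over tables with pmf ≤ p_obs
p-value (two-sided) = 0.63491
At α=0.05: p ≥ α → fail to reject H₀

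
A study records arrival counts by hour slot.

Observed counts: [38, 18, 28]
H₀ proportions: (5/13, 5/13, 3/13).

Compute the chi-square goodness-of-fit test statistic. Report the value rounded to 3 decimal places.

n = 84; E_i = n·p_i = [32.31, 32.31, 19.38]
χ² = (38−32.31)²/32.31 + (18−32.31)²/32.31 + (28−19.38)²/19.38 = 11.1683
df = 2

test statistic = 11.168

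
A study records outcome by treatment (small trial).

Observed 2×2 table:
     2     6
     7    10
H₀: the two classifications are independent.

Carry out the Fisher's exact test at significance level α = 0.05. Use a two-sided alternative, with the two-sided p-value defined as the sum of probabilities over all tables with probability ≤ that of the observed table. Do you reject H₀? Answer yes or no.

Margins: r₁=8, r₂=17, c₁=9, c₂=16, n=25
p_obs = C(8,2)·C(17,7)/C(25,9); sum pmf over tables with pmf ≤ p_obs
p-value (two-sided) = 0.66076
At α=0.05: p ≥ α → fail to reject H₀

reject H₀: no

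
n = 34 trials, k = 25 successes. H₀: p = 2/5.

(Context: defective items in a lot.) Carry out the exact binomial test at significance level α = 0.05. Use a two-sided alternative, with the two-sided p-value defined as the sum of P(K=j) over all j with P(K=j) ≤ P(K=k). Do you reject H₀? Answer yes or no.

Exact binomial: n=34, k=25, p₀=2/5=0.4000
P(X=j) = C(n,j)·p₀^j·(1−p₀)^(n−j); p = Σ P(X=j) over j with P(X=j) ≤ P(X=25)
p-value (two-sided) = 0.00014
At α=0.05: p < α → reject H₀

reject H₀: yes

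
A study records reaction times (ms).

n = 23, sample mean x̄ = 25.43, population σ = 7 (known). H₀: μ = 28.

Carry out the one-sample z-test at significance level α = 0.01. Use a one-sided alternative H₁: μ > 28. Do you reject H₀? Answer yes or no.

reject H₀: no

SE = σ/√n = 7/√23 = 1.4596
z = (x̄−μ₀)/SE = (25.43−28)/1.4596 = -1.7608
p-value (one-sided, H₁ greater) = 0.96086
At α=0.01: p ≥ α → fail to reject H₀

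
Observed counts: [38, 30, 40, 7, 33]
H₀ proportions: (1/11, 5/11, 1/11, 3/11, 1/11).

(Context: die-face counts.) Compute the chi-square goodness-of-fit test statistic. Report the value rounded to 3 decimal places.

n = 148; E_i = n·p_i = [13.45, 67.27, 13.45, 40.36, 13.45]
χ² = (38−13.45)²/13.45 + (30−67.27)²/67.27 + (40−13.45)²/13.45 + (7−40.36)²/40.36 + (33−13.45)²/13.45 = 173.7748
df = 4

test statistic = 173.775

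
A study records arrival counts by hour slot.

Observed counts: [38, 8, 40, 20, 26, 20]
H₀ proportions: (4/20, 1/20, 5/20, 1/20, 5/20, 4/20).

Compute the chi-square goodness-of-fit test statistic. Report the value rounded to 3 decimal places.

n = 152; E_i = n·p_i = [30.40, 7.60, 38.00, 7.60, 38.00, 30.40]
χ² = (38−30.40)²/30.40 + (8−7.60)²/7.60 + (40−38.00)²/38.00 + (20−7.60)²/7.60 + (26−38.00)²/38.00 + (20−30.40)²/30.40 = 29.6053
df = 5

test statistic = 29.605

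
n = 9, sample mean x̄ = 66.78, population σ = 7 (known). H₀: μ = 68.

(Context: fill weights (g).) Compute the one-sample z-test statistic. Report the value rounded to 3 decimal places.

SE = σ/√n = 7/√9 = 2.3333
z = (x̄−μ₀)/SE = (66.78−68)/2.3333 = -0.5229

test statistic = -0.523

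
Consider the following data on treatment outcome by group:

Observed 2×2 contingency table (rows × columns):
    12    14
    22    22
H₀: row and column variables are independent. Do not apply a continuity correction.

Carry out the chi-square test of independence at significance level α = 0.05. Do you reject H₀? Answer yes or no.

reject H₀: no

Row totals [26, 44], col totals [34, 36], n=70
χ² = (12−12.63)²/12.63 + (14−13.37)²/13.37 + (22−21.37)²/21.37 + (22−22.63)²/22.63 = 0.0968
df = 1
p-value (upper-tail) = 0.75573
At α=0.05: p ≥ α → fail to reject H₀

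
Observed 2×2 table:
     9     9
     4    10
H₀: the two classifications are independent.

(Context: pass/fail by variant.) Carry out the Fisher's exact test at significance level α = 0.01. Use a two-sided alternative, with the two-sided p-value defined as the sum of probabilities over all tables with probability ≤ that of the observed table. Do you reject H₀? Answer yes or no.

Margins: r₁=18, r₂=14, c₁=13, c₂=19, n=32
p_obs = C(18,9)·C(14,4)/C(32,13); sum pmf over tables with pmf ≤ p_obs
p-value (two-sided) = 0.28929
At α=0.01: p ≥ α → fail to reject H₀

reject H₀: no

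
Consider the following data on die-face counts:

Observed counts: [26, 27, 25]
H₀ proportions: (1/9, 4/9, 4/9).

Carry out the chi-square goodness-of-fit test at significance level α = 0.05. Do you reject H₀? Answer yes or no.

n = 78; E_i = n·p_i = [8.67, 34.67, 34.67]
χ² = (26−8.67)²/8.67 + (27−34.67)²/34.67 + (25−34.67)²/34.67 = 39.0577
df = 2
p-value (upper-tail) = 0.00000
At α=0.05: p < α → reject H₀

reject H₀: yes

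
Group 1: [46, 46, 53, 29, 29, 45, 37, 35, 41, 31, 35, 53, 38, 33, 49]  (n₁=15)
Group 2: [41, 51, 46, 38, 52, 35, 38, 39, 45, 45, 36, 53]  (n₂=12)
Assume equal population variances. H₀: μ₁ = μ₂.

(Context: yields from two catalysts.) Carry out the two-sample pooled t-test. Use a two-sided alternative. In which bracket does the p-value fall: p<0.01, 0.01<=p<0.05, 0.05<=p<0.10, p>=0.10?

p-value bracket: p>=0.10

x̄₁=40.000, s₁=8.246, n₁=15
x̄₂=43.250, s₂=6.355, n₂=12
s_p² = [14·8.246² + 11·6.355²]/25 = 55.8500
SE = √(s_p²·(1/15+1/12)) = 2.8944
t = (40.000−43.250)/2.8944 = -1.1229
df = 25
p-value (two-sided) = 0.27216
→ bracket: p>=0.10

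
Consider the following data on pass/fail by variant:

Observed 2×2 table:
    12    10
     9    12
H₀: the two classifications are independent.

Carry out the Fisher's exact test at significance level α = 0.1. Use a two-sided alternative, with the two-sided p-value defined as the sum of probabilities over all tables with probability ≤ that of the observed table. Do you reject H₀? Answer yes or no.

reject H₀: no

Margins: r₁=22, r₂=21, c₁=21, c₂=22, n=43
p_obs = C(22,12)·C(21,9)/C(43,21); sum pmf over tables with pmf ≤ p_obs
p-value (two-sided) = 0.54669
At α=0.1: p ≥ α → fail to reject H₀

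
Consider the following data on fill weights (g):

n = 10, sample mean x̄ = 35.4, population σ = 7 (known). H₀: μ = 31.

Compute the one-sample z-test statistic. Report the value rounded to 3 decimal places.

SE = σ/√n = 7/√10 = 2.2136
z = (x̄−μ₀)/SE = (35.4−31)/2.2136 = 1.9877

test statistic = 1.988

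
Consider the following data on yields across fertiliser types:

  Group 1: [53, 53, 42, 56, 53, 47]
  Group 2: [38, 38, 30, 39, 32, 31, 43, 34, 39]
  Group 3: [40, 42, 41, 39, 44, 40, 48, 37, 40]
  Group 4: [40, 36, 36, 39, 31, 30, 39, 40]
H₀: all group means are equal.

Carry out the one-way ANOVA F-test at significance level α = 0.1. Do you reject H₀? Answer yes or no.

reject H₀: yes

Group means [50.67, 36.00, 41.22, 36.38], grand mean 40.312
SSB = Σnᵢ(x̄ᵢ−x̄)² = 942.111; SSW = ΣΣ(x−x̄ᵢ)² = 480.764
MSB = 942.111/3 = 314.0370; MSW = 480.764/28 = 17.1701
F = MSB/MSW = 18.2897
df = (3, 28)
p-value (upper-tail) = 0.00000
At α=0.1: p < α → reject H₀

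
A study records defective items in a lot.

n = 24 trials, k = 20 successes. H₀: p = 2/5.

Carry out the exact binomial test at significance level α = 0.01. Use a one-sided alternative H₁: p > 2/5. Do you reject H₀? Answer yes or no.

Exact binomial: n=24, k=20, p₀=2/5=0.4000
P(X≥20) from Σ C(n,i)·p₀^i·(1−p₀)^(n−i)
p-value (one-sided, H₁ greater) = 0.00002
At α=0.01: p < α → reject H₀

reject H₀: yes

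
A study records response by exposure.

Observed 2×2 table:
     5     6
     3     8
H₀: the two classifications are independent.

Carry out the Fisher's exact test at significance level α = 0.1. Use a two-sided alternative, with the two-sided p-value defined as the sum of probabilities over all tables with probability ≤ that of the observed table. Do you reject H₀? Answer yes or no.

Margins: r₁=11, r₂=11, c₁=8, c₂=14, n=22
p_obs = C(11,5)·C(11,3)/C(22,8); sum pmf over tables with pmf ≤ p_obs
p-value (two-sided) = 0.65944
At α=0.1: p ≥ α → fail to reject H₀

reject H₀: no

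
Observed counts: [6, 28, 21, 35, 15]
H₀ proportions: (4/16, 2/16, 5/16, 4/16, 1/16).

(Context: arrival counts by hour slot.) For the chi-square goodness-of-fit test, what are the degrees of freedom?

degrees of freedom = 4

df = k − 1 = 5 − 1 = 4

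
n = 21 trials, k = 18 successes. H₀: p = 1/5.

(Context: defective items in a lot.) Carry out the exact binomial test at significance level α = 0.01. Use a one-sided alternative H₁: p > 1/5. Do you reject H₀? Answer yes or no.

Exact binomial: n=21, k=18, p₀=1/5=0.2000
P(X≥18) from Σ C(n,i)·p₀^i·(1−p₀)^(n−i)
p-value (one-sided, H₁ greater) = 0.00000
At α=0.01: p < α → reject H₀

reject H₀: yes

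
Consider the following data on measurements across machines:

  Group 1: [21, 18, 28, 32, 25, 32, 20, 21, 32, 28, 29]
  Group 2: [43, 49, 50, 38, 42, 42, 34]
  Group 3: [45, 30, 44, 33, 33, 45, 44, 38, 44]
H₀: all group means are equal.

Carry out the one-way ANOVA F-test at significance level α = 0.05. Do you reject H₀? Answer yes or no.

Group means [26.00, 42.57, 39.56], grand mean 34.815
SSB = Σnᵢ(x̄ᵢ−x̄)² = 1478.138; SSW = ΣΣ(x−x̄ᵢ)² = 765.937
MSB = 1478.138/2 = 739.0688; MSW = 765.937/24 = 31.9140
F = MSB/MSW = 23.1581
df = (2, 24)
p-value (upper-tail) = 0.00000
At α=0.05: p < α → reject H₀

reject H₀: yes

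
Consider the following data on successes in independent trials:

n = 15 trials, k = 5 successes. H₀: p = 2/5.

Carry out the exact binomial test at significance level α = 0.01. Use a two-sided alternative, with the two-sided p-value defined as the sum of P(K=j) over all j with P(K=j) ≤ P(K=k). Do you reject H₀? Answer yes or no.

Exact binomial: n=15, k=5, p₀=2/5=0.4000
P(X=j) = C(n,j)·p₀^j·(1−p₀)^(n−j); p = Σ P(X=j) over j with P(X=j) ≤ P(X=5)
p-value (two-sided) = 0.79340
At α=0.01: p ≥ α → fail to reject H₀

reject H₀: no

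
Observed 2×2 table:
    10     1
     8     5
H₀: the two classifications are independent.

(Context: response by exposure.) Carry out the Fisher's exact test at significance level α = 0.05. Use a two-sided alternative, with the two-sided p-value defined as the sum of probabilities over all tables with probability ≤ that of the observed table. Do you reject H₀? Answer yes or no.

reject H₀: no

Margins: r₁=11, r₂=13, c₁=18, c₂=6, n=24
p_obs = C(11,10)·C(13,8)/C(24,18); sum pmf over tables with pmf ≤ p_obs
p-value (two-sided) = 0.16599
At α=0.05: p ≥ α → fail to reject H₀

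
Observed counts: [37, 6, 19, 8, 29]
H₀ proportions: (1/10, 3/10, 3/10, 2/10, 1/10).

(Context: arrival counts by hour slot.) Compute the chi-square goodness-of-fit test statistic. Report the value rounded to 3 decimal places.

n = 99; E_i = n·p_i = [9.90, 29.70, 29.70, 19.80, 9.90]
χ² = (37−9.90)²/9.90 + (6−29.70)²/29.70 + (19−29.70)²/29.70 + (8−19.80)²/19.80 + (29−9.90)²/9.90 = 140.8316
df = 4

test statistic = 140.832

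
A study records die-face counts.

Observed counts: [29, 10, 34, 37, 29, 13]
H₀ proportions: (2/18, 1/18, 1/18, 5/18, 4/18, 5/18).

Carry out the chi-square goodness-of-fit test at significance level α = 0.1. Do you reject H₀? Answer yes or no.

reject H₀: yes

n = 152; E_i = n·p_i = [16.89, 8.44, 8.44, 42.22, 33.78, 42.22]
χ² = (29−16.89)²/16.89 + (10−8.44)²/8.44 + (34−8.44)²/8.44 + (37−42.22)²/42.22 + (29−33.78)²/33.78 + (13−42.22)²/42.22 = 107.8572
df = 5
p-value (upper-tail) = 0.00000
At α=0.1: p < α → reject H₀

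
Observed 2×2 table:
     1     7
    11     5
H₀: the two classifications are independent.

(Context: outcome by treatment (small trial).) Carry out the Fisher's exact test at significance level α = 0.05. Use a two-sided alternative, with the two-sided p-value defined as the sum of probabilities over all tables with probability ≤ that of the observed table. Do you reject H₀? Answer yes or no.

reject H₀: yes

Margins: r₁=8, r₂=16, c₁=12, c₂=12, n=24
p_obs = C(8,1)·C(16,11)/C(24,12); sum pmf over tables with pmf ≤ p_obs
p-value (two-sided) = 0.02719
At α=0.05: p < α → reject H₀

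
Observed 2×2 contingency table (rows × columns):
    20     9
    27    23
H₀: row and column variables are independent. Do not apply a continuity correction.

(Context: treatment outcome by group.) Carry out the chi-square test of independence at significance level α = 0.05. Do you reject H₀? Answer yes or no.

Row totals [29, 50], col totals [47, 32], n=79
χ² = (20−17.25)²/17.25 + (9−11.75)²/11.75 + (27−29.75)²/29.75 + (23−20.25)²/20.25 = 1.7058
df = 1
p-value (upper-tail) = 0.19153
At α=0.05: p ≥ α → fail to reject H₀

reject H₀: no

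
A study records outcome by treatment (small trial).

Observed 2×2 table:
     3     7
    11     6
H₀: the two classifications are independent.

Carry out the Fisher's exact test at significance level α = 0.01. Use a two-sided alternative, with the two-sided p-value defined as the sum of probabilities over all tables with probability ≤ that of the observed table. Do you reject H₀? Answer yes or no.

Margins: r₁=10, r₂=17, c₁=14, c₂=13, n=27
p_obs = C(10,3)·C(17,11)/C(27,14); sum pmf over tables with pmf ≤ p_obs
p-value (two-sided) = 0.12011
At α=0.01: p ≥ α → fail to reject H₀

reject H₀: no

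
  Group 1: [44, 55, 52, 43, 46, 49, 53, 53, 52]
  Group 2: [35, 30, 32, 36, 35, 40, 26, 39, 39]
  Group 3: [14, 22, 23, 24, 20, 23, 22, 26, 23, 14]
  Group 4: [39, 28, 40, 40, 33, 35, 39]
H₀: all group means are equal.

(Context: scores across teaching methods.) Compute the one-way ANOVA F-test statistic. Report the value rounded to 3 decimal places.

test statistic = 67.471

Group means [49.67, 34.67, 21.10, 36.29], grand mean 34.971
SSB = Σnᵢ(x̄ᵢ−x̄)² = 3880.643; SSW = ΣΣ(x−x̄ᵢ)² = 594.329
MSB = 3880.643/3 = 1293.5476; MSW = 594.329/31 = 19.1719
F = MSB/MSW = 67.4711
df = (3, 31)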